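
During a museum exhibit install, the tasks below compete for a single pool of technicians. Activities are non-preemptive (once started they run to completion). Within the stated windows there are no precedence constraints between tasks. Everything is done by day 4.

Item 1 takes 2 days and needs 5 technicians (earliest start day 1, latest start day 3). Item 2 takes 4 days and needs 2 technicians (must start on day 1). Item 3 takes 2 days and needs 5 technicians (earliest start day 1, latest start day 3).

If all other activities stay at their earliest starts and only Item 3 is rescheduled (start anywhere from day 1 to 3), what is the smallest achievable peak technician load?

7

Item 3@1: d1:12  d2:12  d3:2  d4:2 → peak 12
Item 3@2: d1:7  d2:12  d3:7  d4:2 → peak 12
Item 3@3: d1:7  d2:7  d3:7  d4:7 → peak 7
Best is Item 3@3, peak 7.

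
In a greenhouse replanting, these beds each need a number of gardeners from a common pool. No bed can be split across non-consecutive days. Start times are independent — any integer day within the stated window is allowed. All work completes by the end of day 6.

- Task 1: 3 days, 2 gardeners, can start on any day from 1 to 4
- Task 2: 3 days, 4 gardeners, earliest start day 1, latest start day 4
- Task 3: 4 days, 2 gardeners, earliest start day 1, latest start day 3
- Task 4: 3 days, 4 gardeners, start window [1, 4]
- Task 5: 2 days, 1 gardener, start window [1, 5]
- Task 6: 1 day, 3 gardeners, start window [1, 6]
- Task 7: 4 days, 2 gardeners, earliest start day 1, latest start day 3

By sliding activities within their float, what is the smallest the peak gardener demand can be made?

Early-start (Task 1@1, Task 2@1, Task 3@1, Task 4@1, Task 5@1, Task 6@1, Task 7@1) gives peak 18: d1:18  d2:15  d3:14  d4:4  d5:0  d6:0.
Shift Task 4→4, Task 6→5, Task 7→3.
Schedule Task 1@1, Task 2@1, Task 3@1, Task 4@4, Task 5@1, Task 6@5, Task 7@3: d1:9  d2:9  d3:10  d4:8  d5:9  d6:6 — peak 10.

10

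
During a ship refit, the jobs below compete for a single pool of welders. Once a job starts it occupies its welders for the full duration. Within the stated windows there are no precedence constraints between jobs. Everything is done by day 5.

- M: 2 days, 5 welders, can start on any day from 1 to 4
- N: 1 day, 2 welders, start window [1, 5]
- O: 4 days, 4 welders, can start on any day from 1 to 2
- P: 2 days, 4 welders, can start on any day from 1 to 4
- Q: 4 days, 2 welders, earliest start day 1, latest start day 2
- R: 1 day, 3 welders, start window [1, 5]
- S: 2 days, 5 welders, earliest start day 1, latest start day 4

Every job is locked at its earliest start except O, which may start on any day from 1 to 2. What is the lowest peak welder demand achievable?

21

O@1: d1:25  d2:20  d3:6  d4:6  d5:0 → peak 25
O@2: d1:21  d2:20  d3:6  d4:6  d5:4 → peak 21
Best is O@2, peak 21.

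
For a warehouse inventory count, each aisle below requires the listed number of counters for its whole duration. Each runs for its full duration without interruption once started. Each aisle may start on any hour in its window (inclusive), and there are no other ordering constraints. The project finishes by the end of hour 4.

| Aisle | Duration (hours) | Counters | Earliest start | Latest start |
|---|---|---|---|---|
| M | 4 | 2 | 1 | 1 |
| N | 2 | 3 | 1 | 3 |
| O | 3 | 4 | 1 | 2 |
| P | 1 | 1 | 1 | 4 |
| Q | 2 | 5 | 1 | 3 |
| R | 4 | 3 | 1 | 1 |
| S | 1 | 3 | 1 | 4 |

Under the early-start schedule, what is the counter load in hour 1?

At early start, hour 1 has: M, N, O, P, Q, R, S.
Demand: 2 + 3 + 4 + 1 + 5 + 3 + 3 = 21.

21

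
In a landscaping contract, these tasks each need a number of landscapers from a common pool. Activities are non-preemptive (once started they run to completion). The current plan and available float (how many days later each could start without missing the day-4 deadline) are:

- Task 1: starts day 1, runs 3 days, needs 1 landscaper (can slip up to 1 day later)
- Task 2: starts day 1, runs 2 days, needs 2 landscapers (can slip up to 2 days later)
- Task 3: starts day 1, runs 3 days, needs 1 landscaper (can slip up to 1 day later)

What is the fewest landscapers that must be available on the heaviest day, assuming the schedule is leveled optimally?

4

Schedule Task 1@1, Task 2@1, Task 3@1: d1:4  d2:4  d3:2  d4:0 — peak 4.
No arrangement of the 12 feasible schedules does better.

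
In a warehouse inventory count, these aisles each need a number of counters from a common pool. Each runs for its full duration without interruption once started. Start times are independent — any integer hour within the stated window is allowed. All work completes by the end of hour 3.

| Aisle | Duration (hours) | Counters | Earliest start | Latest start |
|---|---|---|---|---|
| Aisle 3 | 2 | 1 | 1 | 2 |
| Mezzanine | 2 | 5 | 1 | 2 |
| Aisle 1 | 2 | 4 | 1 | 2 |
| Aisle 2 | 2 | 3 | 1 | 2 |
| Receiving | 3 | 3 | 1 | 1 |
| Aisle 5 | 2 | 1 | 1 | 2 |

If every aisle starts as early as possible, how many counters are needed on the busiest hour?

17

Early-start schedule: Aisle 3@1, Mezzanine@1, Aisle 1@1, Aisle 2@1, Receiving@1, Aisle 5@1.
Load per hour: hour 1: 17, hour 2: 17, hour 3: 3.
Peak is 17.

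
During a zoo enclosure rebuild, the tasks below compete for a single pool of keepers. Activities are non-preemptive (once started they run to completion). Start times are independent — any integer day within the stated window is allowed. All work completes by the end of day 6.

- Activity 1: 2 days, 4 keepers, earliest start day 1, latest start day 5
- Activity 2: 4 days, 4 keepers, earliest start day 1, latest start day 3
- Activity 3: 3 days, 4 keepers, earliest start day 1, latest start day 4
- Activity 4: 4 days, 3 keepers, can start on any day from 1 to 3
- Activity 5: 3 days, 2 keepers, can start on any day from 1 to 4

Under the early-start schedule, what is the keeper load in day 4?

7

At early start, day 4 has: Activity 2, Activity 4.
Demand: 4 + 3 = 7.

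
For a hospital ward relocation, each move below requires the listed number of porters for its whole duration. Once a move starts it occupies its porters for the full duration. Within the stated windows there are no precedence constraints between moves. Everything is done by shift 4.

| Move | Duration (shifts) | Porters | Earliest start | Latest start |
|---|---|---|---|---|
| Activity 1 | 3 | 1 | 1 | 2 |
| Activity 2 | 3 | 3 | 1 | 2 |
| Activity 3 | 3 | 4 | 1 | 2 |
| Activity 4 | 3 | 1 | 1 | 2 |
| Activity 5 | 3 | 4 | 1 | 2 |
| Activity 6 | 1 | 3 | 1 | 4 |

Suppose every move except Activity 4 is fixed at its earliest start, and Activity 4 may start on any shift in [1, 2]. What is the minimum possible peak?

15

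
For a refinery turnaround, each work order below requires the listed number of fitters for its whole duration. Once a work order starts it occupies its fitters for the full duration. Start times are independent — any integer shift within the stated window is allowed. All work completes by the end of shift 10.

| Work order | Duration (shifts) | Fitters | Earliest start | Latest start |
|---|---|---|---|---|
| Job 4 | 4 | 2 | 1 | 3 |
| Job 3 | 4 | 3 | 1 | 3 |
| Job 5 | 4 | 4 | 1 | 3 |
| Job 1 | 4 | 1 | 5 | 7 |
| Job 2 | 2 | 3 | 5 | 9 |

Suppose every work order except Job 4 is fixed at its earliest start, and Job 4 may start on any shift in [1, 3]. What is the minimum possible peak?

9

Job 4@1: s1:9  s2:9  s3:9  s4:9  s5:4  s6:4  s7:1  s8:1  s9:0  s10:0 → peak 9
Job 4@2: s1:7  s2:9  s3:9  s4:9  s5:6  s6:4  s7:1  s8:1  s9:0  s10:0 → peak 9
Job 4@3: s1:7  s2:7  s3:9  s4:9  s5:6  s6:6  s7:1  s8:1  s9:0  s10:0 → peak 9
Best is Job 4@1, peak 9.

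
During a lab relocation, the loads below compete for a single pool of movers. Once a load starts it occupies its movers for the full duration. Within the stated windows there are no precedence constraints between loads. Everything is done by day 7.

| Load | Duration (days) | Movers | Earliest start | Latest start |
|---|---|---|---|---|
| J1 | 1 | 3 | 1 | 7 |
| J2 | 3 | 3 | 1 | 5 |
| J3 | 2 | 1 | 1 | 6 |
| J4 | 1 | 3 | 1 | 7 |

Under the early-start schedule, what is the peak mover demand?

Early-start schedule: J1@1, J2@1, J3@1, J4@1.
Load per day: day 1: 10, day 2: 4, day 3: 3, day 4: 0, day 5: 0, day 6: 0, day 7: 0.
Peak is 10.

10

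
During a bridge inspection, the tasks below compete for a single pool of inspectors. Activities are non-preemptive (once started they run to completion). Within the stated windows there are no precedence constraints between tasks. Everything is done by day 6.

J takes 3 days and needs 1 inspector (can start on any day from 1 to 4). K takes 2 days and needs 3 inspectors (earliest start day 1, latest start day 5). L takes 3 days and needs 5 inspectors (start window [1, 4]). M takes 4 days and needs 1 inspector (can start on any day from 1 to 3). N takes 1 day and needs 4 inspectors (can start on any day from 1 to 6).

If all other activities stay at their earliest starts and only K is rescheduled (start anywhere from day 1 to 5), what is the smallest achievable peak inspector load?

11

K@1: d1:14  d2:10  d3:7  d4:1  d5:0  d6:0 → peak 14
K@2: d1:11  d2:10  d3:10  d4:1  d5:0  d6:0 → peak 11
K@3: d1:11  d2:7  d3:10  d4:4  d5:0  d6:0 → peak 11
K@4: d1:11  d2:7  d3:7  d4:4  d5:3  d6:0 → peak 11
K@5: d1:11  d2:7  d3:7  d4:1  d5:3  d6:3 → peak 11
Best is K@2, peak 11.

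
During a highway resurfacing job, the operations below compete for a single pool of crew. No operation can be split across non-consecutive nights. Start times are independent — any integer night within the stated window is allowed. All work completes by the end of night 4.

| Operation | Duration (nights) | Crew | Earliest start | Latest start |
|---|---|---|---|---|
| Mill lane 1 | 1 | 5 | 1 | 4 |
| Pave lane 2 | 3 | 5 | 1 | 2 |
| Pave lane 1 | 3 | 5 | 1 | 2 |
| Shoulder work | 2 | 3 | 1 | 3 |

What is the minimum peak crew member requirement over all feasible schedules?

Early-start (Mill lane 1@1, Pave lane 2@1, Pave lane 1@1, Shoulder work@1) gives peak 18: n1:18  n2:13  n3:10  n4:0.
Shift Pave lane 1→2.
Schedule Mill lane 1@1, Pave lane 2@1, Pave lane 1@2, Shoulder work@1: n1:13  n2:13  n3:10  n4:5 — peak 13.

13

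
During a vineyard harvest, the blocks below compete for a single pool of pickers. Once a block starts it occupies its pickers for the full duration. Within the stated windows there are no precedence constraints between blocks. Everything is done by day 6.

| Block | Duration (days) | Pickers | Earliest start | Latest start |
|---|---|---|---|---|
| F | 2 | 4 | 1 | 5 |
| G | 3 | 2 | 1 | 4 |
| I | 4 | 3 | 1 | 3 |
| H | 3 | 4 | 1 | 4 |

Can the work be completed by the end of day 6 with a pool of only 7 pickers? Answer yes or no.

yes

Schedule F@1, G@1, I@3, H@4: d1:6  d2:6  d3:5  d4:7  d5:7  d6:7 — peak 7 ≤ 7.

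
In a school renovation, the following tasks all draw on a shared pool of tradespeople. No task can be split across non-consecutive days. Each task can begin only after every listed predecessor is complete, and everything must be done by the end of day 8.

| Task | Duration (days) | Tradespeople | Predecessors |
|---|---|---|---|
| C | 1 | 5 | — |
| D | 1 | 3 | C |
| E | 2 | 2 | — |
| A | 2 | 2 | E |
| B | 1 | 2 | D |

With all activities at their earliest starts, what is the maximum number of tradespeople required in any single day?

Early-start schedule: C@1, D@2, E@1, A@3, B@3.
Load per day: day 1: 7, day 2: 5, day 3: 4, day 4: 2, day 5: 0, day 6: 0, day 7: 0, day 8: 0.
Peak is 7.

7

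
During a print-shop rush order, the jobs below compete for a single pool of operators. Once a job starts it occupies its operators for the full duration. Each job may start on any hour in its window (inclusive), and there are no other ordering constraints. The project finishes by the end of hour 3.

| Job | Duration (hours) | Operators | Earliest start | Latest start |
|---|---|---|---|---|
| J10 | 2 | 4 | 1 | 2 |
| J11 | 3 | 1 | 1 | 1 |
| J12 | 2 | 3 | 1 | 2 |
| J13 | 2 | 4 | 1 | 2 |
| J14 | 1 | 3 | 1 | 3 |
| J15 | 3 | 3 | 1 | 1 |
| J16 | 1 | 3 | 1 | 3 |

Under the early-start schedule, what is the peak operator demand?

21

Early-start schedule: J10@1, J11@1, J12@1, J13@1, J14@1, J15@1, J16@1.
Load per hour: hour 1: 21, hour 2: 15, hour 3: 4.
Peak is 21.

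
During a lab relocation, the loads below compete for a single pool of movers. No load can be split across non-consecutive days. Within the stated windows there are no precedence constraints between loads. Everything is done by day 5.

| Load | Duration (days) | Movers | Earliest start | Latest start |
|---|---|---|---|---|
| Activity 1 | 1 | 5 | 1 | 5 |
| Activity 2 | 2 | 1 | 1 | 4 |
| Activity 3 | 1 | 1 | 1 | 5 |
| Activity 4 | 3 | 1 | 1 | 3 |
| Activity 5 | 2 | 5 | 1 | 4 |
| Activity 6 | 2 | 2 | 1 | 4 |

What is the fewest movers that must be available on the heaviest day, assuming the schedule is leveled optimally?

6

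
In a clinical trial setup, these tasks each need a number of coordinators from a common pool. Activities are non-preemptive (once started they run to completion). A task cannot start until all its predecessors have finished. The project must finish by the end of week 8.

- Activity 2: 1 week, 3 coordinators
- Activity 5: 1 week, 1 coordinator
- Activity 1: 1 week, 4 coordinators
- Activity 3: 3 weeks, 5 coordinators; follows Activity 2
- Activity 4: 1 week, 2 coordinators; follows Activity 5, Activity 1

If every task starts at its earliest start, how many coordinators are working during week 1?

8

At early start, week 1 has: Activity 2, Activity 5, Activity 1.
Demand: 3 + 1 + 4 = 8.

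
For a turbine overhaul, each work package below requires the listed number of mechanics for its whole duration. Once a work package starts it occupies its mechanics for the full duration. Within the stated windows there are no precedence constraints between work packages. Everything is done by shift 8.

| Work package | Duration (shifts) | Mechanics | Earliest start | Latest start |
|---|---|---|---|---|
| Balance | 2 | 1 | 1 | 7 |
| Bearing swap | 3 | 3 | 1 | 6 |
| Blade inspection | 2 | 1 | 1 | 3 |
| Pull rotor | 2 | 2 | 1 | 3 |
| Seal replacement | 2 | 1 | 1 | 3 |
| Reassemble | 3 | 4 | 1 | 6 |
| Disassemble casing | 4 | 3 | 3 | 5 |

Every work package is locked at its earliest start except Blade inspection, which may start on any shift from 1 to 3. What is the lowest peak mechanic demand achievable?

11

Blade inspection@1: s1:12  s2:12  s3:10  s4:3  s5:3  s6:3  s7:0  s8:0 → peak 12
Blade inspection@2: s1:11  s2:12  s3:11  s4:3  s5:3  s6:3  s7:0  s8:0 → peak 12
Blade inspection@3: s1:11  s2:11  s3:11  s4:4  s5:3  s6:3  s7:0  s8:0 → peak 11
Best is Blade inspection@3, peak 11.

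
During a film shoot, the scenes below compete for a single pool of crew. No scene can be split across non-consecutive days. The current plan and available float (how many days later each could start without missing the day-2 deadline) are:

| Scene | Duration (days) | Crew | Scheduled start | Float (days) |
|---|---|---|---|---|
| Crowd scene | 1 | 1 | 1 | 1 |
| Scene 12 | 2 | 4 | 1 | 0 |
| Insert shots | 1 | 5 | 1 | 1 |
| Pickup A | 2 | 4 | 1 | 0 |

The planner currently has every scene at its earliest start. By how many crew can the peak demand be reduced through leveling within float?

1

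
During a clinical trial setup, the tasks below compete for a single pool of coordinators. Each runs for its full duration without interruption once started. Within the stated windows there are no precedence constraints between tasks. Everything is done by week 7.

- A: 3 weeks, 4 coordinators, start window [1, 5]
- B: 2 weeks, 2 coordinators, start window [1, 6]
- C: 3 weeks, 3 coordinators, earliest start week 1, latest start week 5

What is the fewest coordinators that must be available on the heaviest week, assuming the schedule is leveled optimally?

Early-start (A@1, B@1, C@1) gives peak 9: w1:9  w2:9  w3:7  w4:0  w5:0  w6:0  w7:0.
Shift B→4, C→4.
Schedule A@1, B@4, C@4: w1:4  w2:4  w3:4  w4:5  w5:5  w6:3  w7:0 — peak 5.

5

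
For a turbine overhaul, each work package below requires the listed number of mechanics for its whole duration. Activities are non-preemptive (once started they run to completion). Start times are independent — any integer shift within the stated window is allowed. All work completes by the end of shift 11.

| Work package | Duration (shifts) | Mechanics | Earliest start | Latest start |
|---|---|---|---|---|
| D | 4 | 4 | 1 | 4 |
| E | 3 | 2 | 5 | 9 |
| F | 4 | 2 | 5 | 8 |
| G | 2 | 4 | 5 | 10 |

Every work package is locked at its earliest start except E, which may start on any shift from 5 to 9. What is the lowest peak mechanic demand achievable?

6

E@5: s1:4  s2:4  s3:4  s4:4  s5:8  s6:8  s7:4  s8:2  s9:0  s10:0  s11:0 → peak 8
E@6: s1:4  s2:4  s3:4  s4:4  s5:6  s6:8  s7:4  s8:4  s9:0  s10:0  s11:0 → peak 8
E@7: s1:4  s2:4  s3:4  s4:4  s5:6  s6:6  s7:4  s8:4  s9:2  s10:0  s11:0 → peak 6
E@8: s1:4  s2:4  s3:4  s4:4  s5:6  s6:6  s7:2  s8:4  s9:2  s10:2  s11:0 → peak 6
E@9: s1:4  s2:4  s3:4  s4:4  s5:6  s6:6  s7:2  s8:2  s9:2  s10:2  s11:2 → peak 6
Best is E@7, peak 6.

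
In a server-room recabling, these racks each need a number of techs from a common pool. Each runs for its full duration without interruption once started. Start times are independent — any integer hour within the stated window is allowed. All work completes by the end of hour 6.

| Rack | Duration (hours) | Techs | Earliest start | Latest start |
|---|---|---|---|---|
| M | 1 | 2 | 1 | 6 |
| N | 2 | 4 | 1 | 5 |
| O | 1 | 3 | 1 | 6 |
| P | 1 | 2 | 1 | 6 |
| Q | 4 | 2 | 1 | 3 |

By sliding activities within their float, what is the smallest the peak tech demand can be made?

Early-start (M@1, N@1, O@1, P@1, Q@1) gives peak 13: h1:13  h2:6  h3:2  h4:2  h5:0  h6:0.
Shift N→5, O→2, P→3.
Schedule M@1, N@5, O@2, P@3, Q@1: h1:4  h2:5  h3:4  h4:2  h5:4  h6:4 — peak 5.

5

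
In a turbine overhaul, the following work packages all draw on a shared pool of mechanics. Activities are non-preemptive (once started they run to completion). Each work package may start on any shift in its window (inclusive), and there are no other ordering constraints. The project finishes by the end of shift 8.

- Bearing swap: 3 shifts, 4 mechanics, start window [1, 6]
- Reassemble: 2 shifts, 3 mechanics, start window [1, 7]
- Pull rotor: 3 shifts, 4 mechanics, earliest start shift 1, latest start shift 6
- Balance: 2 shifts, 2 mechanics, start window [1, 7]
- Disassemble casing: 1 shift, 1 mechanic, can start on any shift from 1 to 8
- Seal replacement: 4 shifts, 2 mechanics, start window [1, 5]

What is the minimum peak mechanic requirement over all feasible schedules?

6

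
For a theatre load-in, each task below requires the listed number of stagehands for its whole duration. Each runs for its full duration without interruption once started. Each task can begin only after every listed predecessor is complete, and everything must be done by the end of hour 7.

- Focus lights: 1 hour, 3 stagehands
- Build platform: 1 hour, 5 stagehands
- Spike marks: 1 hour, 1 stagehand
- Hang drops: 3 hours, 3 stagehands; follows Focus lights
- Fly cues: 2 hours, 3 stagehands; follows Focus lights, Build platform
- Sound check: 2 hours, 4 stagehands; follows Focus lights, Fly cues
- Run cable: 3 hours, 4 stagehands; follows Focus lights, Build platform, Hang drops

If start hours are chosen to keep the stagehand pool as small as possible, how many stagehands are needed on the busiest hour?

Early-start (Focus lights@1, Build platform@1, Spike marks@1, Hang drops@2, Fly cues@2, Sound check@4, Run cable@5) gives peak 9: h1:9  h2:6  h3:6  h4:7  h5:8  h6:4  h7:4.
Shift Spike marks→2.
Schedule Focus lights@1, Build platform@1, Spike marks@2, Hang drops@2, Fly cues@2, Sound check@4, Run cable@5: h1:8  h2:7  h3:6  h4:7  h5:8  h6:4  h7:4 — peak 8.

8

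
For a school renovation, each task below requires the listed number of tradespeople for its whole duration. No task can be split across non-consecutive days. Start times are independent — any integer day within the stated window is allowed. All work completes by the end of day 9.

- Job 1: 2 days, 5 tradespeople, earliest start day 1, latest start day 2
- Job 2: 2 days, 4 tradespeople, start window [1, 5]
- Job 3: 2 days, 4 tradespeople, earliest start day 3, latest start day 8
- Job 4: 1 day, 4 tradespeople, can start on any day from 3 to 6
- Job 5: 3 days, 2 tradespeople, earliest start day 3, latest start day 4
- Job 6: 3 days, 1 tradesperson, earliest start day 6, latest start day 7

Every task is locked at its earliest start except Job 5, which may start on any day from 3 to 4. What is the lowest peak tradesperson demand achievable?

9

Job 5@3: d1:9  d2:9  d3:10  d4:6  d5:2  d6:1  d7:1  d8:1  d9:0 → peak 10
Job 5@4: d1:9  d2:9  d3:8  d4:6  d5:2  d6:3  d7:1  d8:1  d9:0 → peak 9
Best is Job 5@4, peak 9.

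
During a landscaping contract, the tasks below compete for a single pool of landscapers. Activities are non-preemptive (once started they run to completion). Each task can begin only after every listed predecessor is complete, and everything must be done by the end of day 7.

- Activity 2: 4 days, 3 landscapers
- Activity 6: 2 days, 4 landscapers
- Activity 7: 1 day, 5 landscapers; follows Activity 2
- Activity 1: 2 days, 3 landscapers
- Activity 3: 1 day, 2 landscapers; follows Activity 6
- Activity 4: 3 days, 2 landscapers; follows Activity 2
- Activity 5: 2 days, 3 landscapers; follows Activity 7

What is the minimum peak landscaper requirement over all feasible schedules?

7

Early-start (Activity 2@1, Activity 6@1, Activity 7@5, Activity 1@1, Activity 3@3, Activity 4@5, Activity 5@6) gives peak 10: d1:10  d2:10  d3:5  d4:3  d5:7  d6:5  d7:5.
Shift Activity 1→3, Activity 3→6.
Schedule Activity 2@1, Activity 6@1, Activity 7@5, Activity 1@3, Activity 3@6, Activity 4@5, Activity 5@6: d1:7  d2:7  d3:6  d4:6  d5:7  d6:7  d7:5 — peak 7.
Total landscaper-days = 45 over 7 days ⇒ peak ≥ ⌈45/7⌉ = 7, so 7 is optimal.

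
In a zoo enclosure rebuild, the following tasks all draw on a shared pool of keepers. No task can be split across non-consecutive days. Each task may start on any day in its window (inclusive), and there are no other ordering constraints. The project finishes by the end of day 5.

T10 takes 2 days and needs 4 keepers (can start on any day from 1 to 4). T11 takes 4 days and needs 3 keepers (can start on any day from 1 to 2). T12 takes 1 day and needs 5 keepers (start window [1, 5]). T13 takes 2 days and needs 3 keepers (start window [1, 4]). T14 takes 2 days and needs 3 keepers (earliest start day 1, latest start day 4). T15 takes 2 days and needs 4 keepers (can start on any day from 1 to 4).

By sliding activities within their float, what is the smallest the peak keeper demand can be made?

Early-start (T10@1, T11@1, T12@1, T13@1, T14@1, T15@1) gives peak 22: d1:22  d2:17  d3:3  d4:3  d5:0.
Shift T12→3, T14→4, T15→4.
Schedule T10@1, T11@1, T12@3, T13@1, T14@4, T15@4: d1:10  d2:10  d3:8  d4:10  d5:7 — peak 10.

10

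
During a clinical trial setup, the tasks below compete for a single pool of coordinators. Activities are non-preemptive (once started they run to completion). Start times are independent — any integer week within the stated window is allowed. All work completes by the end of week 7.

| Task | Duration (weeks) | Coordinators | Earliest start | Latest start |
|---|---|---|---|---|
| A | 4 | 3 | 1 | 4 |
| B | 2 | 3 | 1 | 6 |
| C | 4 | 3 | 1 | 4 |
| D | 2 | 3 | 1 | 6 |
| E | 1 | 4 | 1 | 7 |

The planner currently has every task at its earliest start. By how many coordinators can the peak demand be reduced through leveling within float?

10

Early-start peak: w1:16  w2:12  w3:6  w4:6  w5:0  w6:0  w7:0 ⇒ 16.
Leveled (A@1, B@1, C@3, D@5, E@7): w1:6  w2:6  w3:6  w4:6  w5:6  w6:6  w7:4 ⇒ 6.
Reduction 16 − 6 = 10.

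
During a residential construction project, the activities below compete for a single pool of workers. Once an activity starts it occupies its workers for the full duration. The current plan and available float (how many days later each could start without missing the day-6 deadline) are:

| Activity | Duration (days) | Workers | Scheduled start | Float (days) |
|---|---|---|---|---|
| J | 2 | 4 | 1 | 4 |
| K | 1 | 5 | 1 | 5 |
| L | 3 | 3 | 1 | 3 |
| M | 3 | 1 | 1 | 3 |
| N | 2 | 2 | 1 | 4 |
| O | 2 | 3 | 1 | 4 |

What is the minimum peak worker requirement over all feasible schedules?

7

Early-start (J@1, K@1, L@1, M@1, N@1, O@1) gives peak 18: d1:18  d2:13  d3:4  d4:0  d5:0  d6:0.
Shift K→3, L→4, O→4.
Schedule J@1, K@3, L@4, M@1, N@1, O@4: d1:7  d2:7  d3:6  d4:6  d5:6  d6:3 — peak 7.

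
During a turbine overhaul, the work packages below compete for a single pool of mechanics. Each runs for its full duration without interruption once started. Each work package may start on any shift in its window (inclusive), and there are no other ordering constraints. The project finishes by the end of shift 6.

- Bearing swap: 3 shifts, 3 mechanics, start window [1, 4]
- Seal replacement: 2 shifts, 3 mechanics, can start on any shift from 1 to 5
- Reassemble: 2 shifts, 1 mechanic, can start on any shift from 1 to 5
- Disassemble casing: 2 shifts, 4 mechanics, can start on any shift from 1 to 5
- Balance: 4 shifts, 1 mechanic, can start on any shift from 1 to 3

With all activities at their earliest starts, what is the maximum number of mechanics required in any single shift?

Early-start schedule: Bearing swap@1, Seal replacement@1, Reassemble@1, Disassemble casing@1, Balance@1.
Load per shift: shift 1: 12, shift 2: 12, shift 3: 4, shift 4: 1, shift 5: 0, shift 6: 0.
Peak is 12.

12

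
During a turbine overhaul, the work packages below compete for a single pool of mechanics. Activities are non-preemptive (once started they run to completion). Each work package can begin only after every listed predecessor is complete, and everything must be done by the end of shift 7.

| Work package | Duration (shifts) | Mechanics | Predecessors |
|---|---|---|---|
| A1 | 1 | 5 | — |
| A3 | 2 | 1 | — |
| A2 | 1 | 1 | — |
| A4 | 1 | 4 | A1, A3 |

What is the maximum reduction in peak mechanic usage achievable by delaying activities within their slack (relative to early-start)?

Early-start peak: s1:7  s2:1  s3:4  s4:0  s5:0  s6:0  s7:0 ⇒ 7.
Leveled (A1@1, A3@2, A2@2, A4@4): s1:5  s2:2  s3:1  s4:4  s5:0  s6:0  s7:0 ⇒ 5.
Reduction 7 − 5 = 2.

2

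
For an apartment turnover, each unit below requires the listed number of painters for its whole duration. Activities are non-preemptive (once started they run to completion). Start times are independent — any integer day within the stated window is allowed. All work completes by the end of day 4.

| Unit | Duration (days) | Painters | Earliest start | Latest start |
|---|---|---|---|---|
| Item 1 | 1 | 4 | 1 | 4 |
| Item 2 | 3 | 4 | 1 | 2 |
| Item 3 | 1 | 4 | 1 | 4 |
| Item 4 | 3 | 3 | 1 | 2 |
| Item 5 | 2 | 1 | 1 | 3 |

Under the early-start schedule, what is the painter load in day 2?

At early start, day 2 has: Item 2, Item 4, Item 5.
Demand: 4 + 3 + 1 = 8.

8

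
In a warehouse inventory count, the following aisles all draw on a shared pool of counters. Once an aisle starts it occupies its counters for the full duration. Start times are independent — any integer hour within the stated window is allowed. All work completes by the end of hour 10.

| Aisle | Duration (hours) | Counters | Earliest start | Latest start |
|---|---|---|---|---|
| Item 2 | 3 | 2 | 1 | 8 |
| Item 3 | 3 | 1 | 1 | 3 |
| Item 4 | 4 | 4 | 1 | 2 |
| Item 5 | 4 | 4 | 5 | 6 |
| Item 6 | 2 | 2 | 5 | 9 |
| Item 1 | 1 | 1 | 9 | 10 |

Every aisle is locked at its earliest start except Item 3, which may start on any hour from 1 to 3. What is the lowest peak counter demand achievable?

7

Item 3@1: h1:7  h2:7  h3:7  h4:4  h5:6  h6:6  h7:4  h8:4  h9:1  h10:0 → peak 7
Item 3@2: h1:6  h2:7  h3:7  h4:5  h5:6  h6:6  h7:4  h8:4  h9:1  h10:0 → peak 7
Item 3@3: h1:6  h2:6  h3:7  h4:5  h5:7  h6:6  h7:4  h8:4  h9:1  h10:0 → peak 7
Best is Item 3@1, peak 7.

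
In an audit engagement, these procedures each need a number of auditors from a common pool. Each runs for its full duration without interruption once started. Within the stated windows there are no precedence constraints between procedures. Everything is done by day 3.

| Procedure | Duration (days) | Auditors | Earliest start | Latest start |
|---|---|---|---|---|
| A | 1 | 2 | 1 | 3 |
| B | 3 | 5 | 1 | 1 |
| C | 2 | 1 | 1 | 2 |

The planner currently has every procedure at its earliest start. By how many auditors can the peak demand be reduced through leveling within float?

Early-start peak: d1:8  d2:6  d3:5 ⇒ 8.
Leveled (A@1, B@1, C@2): d1:7  d2:6  d3:6 ⇒ 7.
Reduction 8 − 7 = 1.

1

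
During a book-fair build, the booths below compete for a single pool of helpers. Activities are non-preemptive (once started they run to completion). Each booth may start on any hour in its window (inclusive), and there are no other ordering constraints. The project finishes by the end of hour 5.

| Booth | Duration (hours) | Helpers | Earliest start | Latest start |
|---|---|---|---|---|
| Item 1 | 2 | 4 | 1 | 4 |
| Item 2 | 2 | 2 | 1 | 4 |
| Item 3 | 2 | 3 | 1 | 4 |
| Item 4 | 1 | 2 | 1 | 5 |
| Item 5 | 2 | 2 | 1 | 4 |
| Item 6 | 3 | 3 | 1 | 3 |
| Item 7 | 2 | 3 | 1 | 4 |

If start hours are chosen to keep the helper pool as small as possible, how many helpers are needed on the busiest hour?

Early-start (Item 1@1, Item 2@1, Item 3@1, Item 4@1, Item 5@1, Item 6@1, Item 7@1) gives peak 19: h1:19  h2:17  h3:3  h4:0  h5:0.
Shift Item 4→3, Item 5→3, Item 6→3, Item 7→4.
Schedule Item 1@1, Item 2@1, Item 3@1, Item 4@3, Item 5@3, Item 6@3, Item 7@4: h1:9  h2:9  h3:7  h4:8  h5:6 — peak 9.

9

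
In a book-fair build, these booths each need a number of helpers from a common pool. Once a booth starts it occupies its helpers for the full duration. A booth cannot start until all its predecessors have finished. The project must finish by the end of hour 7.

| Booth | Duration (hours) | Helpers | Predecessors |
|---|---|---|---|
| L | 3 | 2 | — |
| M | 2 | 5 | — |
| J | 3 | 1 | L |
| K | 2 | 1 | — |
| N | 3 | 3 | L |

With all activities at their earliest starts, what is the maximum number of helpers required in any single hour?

8

Early-start schedule: L@1, M@1, J@4, K@1, N@4.
Load per hour: hour 1: 8, hour 2: 8, hour 3: 2, hour 4: 4, hour 5: 4, hour 6: 4, hour 7: 0.
Peak is 8.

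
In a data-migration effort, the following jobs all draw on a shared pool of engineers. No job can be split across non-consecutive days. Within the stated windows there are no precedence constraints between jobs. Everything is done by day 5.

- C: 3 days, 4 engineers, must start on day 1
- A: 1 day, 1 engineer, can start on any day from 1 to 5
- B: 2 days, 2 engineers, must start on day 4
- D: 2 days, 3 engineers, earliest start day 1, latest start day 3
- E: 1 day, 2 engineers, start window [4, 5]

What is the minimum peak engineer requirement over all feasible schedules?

7

Early-start (C@1, A@1, B@4, D@1, E@4) gives peak 8: d1:8  d2:7  d3:4  d4:4  d5:2.
Shift D→2.
Schedule C@1, A@1, B@4, D@2, E@4: d1:5  d2:7  d3:7  d4:4  d5:2 — peak 7.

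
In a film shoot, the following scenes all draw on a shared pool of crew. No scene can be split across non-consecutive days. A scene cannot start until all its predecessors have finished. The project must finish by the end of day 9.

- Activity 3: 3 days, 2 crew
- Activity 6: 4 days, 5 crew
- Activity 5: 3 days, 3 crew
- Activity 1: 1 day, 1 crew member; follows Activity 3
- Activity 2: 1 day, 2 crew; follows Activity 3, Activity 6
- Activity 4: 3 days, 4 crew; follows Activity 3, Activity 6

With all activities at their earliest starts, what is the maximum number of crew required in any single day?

Early-start schedule: Activity 3@1, Activity 6@1, Activity 5@1, Activity 1@4, Activity 2@5, Activity 4@5.
Load per day: day 1: 10, day 2: 10, day 3: 10, day 4: 6, day 5: 6, day 6: 4, day 7: 4, day 8: 0, day 9: 0.
Peak is 10.

10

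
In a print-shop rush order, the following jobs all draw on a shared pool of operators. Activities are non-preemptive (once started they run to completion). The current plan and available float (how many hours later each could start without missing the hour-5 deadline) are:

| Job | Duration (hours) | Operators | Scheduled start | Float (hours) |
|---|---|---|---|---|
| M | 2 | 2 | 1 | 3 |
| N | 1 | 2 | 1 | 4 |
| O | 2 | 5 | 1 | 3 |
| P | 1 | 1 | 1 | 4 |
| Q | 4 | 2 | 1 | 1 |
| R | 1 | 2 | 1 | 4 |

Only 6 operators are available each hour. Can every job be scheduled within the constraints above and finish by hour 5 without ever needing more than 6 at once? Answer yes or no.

The minimum achievable peak is 7; 6 < 7, so no feasible schedule stays within the cap.

no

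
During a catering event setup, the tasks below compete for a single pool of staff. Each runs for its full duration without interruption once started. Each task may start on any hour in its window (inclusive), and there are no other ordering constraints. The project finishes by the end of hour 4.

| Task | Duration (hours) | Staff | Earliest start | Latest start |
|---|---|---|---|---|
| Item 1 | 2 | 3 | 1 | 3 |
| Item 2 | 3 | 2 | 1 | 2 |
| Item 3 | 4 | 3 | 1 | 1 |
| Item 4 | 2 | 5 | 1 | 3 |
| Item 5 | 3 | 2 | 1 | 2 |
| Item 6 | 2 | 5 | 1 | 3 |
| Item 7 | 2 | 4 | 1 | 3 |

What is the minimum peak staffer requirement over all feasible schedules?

Early-start (Item 1@1, Item 2@1, Item 3@1, Item 4@1, Item 5@1, Item 6@1, Item 7@1) gives peak 24: h1:24  h2:24  h3:7  h4:3.
Shift Item 6→3, Item 7→3.
Schedule Item 1@1, Item 2@1, Item 3@1, Item 4@1, Item 5@1, Item 6@3, Item 7@3: h1:15  h2:15  h3:16  h4:12 — peak 16.

16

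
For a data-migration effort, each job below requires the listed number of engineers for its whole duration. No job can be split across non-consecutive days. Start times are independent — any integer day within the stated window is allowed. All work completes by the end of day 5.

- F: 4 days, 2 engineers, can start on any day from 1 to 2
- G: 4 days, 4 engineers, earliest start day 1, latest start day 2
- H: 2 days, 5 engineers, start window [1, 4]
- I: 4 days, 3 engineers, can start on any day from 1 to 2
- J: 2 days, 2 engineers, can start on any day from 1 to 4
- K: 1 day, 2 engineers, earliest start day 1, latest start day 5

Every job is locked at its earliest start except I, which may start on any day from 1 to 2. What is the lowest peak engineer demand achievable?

16

I@1: d1:18  d2:16  d3:9  d4:9  d5:0 → peak 18
I@2: d1:15  d2:16  d3:9  d4:9  d5:3 → peak 16
Best is I@2, peak 16.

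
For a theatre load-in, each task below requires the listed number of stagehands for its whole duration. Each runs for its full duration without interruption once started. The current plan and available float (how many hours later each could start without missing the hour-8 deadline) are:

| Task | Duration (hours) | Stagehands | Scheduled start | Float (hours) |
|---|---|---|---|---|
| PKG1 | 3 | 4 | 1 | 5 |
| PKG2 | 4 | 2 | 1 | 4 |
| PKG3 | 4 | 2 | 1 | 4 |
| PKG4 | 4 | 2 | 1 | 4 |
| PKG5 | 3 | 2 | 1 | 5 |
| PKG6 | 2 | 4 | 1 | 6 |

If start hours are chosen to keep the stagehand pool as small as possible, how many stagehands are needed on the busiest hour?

8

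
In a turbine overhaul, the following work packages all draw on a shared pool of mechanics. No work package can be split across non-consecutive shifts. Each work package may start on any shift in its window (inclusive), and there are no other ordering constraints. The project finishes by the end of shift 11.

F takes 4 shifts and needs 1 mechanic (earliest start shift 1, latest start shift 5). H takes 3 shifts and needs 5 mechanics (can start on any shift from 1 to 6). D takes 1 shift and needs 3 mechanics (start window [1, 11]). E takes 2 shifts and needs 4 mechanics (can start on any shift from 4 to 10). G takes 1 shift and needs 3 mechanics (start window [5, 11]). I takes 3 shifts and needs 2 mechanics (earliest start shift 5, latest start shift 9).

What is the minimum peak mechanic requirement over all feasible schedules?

5

Early-start (F@1, H@1, D@1, E@4, G@5, I@5) gives peak 9: s1:9  s2:6  s3:6  s4:5  s5:9  s6:2  s7:2  s8:0  s9:0  s10:0  s11:0.
Shift H→6, G→9, I→9.
Schedule F@1, H@6, D@1, E@4, G@9, I@9: s1:4  s2:1  s3:1  s4:5  s5:4  s6:5  s7:5  s8:5  s9:5  s10:2  s11:2 — peak 5.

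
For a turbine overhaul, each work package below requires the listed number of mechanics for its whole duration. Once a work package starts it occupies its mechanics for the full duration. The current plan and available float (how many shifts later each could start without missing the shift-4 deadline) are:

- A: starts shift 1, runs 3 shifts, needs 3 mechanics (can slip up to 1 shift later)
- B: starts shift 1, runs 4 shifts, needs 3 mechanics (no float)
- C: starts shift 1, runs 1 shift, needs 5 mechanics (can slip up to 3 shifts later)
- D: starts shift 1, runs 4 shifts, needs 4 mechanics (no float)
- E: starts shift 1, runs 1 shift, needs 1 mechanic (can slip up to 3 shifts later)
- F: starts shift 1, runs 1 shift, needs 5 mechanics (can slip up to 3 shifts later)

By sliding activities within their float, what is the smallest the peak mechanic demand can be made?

Early-start (A@1, B@1, C@1, D@1, E@1, F@1) gives peak 21: s1:21  s2:10  s3:10  s4:7.
Shift E→2, F→3.
Schedule A@1, B@1, C@1, D@1, E@2, F@3: s1:15  s2:11  s3:15  s4:7 — peak 15.

15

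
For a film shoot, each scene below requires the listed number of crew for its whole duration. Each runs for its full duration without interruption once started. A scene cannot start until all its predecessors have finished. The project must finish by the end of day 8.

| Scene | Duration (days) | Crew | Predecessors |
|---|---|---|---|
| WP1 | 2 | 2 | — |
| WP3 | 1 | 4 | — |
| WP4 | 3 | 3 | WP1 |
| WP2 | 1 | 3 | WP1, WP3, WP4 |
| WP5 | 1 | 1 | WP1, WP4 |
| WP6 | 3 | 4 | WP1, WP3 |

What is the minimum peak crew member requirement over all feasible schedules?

7

Schedule WP1@1, WP3@1, WP4@3, WP2@6, WP5@6, WP6@3: d1:6  d2:2  d3:7  d4:7  d5:7  d6:4  d7:0  d8:0 — peak 7.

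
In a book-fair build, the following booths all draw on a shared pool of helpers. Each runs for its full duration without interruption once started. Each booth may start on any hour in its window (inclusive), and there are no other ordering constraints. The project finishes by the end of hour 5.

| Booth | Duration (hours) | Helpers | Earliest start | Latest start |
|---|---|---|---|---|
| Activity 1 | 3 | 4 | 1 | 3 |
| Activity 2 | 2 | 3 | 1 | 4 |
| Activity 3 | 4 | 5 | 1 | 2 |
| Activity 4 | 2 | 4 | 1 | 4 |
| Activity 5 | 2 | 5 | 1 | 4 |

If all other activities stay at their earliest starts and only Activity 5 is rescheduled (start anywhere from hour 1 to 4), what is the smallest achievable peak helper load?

Activity 5@1: h1:21  h2:21  h3:9  h4:5  h5:0 → peak 21
Activity 5@2: h1:16  h2:21  h3:14  h4:5  h5:0 → peak 21
Activity 5@3: h1:16  h2:16  h3:14  h4:10  h5:0 → peak 16
Activity 5@4: h1:16  h2:16  h3:9  h4:10  h5:5 → peak 16
Best is Activity 5@3, peak 16.

16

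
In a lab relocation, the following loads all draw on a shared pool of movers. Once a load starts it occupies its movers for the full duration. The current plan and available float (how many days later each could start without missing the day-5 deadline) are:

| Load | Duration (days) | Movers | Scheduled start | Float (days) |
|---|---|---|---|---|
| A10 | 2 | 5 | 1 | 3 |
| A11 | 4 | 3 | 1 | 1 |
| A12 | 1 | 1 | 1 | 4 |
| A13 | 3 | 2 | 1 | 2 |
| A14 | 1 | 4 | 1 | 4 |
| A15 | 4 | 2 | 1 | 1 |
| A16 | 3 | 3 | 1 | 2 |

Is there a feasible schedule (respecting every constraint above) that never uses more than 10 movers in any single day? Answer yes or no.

yes

Schedule A10@1, A11@1, A12@5, A13@3, A14@5, A15@1, A16@3: d1:10  d2:10  d3:10  d4:10  d5:10 — peak 10 ≤ 10.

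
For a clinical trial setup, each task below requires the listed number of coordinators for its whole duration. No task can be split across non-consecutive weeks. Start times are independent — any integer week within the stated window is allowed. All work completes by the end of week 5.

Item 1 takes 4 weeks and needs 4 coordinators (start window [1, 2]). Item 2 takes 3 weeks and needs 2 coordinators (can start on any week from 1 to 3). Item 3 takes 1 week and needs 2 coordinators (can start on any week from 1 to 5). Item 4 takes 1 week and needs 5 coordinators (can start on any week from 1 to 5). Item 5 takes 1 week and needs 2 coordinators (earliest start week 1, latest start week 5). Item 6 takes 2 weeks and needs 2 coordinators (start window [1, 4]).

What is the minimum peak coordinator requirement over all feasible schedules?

8

Early-start (Item 1@1, Item 2@1, Item 3@1, Item 4@1, Item 5@1, Item 6@1) gives peak 17: w1:17  w2:8  w3:6  w4:4  w5:0.
Shift Item 4→5, Item 5→2, Item 6→3.
Schedule Item 1@1, Item 2@1, Item 3@1, Item 4@5, Item 5@2, Item 6@3: w1:8  w2:8  w3:8  w4:6  w5:5 — peak 8.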